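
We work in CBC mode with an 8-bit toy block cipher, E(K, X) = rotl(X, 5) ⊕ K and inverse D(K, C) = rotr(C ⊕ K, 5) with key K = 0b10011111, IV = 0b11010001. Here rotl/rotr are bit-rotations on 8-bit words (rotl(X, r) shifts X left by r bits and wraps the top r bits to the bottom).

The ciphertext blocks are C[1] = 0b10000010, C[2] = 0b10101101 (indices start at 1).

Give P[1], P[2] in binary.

P[1] = 0b00111001, P[2] = 0b00010011

CBC decryption: P_i = D(K, C_i) ⊕ C_{i−1}, with C_{0} = IV.
P[1]: D(K, 0b10000010) = 0b11101000; 0b11101000 ⊕ 0b11010001 = 0b00111001.
P[2]: D(K, 0b10101101) = 0b10010001; 0b10010001 ⊕ 0b10000010 = 0b00010011.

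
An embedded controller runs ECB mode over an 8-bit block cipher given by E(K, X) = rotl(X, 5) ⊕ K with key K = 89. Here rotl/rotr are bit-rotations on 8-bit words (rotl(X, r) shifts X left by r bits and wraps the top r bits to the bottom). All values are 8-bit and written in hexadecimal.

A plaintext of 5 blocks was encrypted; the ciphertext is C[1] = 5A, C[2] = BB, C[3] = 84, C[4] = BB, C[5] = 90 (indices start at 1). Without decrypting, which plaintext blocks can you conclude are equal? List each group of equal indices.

ECB encrypts each block independently with the same key, so equal ciphertext blocks imply equal plaintext blocks.
C[2] = C[4] = BB, so P[2] = P[4].

P[2] = P[4]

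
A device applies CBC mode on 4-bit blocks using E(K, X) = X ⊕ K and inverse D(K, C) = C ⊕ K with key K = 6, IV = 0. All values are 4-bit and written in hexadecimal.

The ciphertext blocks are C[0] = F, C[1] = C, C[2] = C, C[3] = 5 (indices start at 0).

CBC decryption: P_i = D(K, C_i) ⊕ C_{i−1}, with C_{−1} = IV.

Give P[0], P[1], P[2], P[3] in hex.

P[0] = 9, P[1] = 5, P[2] = 6, P[3] = F

P[0]: D(K, F) = 9; 9 ⊕ 0 = 9.
P[1]: D(K, C) = A; A ⊕ F = 5.
P[2]: D(K, C) = A; A ⊕ C = 6.
P[3]: D(K, 5) = 3; 3 ⊕ C = F.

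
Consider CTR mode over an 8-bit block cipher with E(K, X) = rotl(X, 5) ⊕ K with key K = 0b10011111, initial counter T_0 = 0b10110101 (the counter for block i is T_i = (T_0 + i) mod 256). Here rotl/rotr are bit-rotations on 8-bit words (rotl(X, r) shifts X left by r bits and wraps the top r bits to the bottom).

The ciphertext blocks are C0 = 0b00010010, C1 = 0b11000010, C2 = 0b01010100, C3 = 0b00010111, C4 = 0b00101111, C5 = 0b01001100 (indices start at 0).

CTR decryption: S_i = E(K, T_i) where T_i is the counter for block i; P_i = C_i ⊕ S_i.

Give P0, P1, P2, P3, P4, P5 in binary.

P0: T = 0b10110101, S = E(K, T) = 0b00101001; 0b00010010 ⊕ 0b00101001 = 0b00111011.
P1: T = 0b10110110, S = E(K, T) = 0b01001001; 0b11000010 ⊕ 0b01001001 = 0b10001011.
P2: T = 0b10110111, S = E(K, T) = 0b01101001; 0b01010100 ⊕ 0b01101001 = 0b00111101.
P3: T = 0b10111000, S = E(K, T) = 0b10001000; 0b00010111 ⊕ 0b10001000 = 0b10011111.
P4: T = 0b10111001, S = E(K, T) = 0b10101000; 0b00101111 ⊕ 0b10101000 = 0b10000111.
P5: T = 0b10111010, S = E(K, T) = 0b11001000; 0b01001100 ⊕ 0b11001000 = 0b10000100.

P0 = 0b00111011, P1 = 0b10001011, P2 = 0b00111101, P3 = 0b10011111, P4 = 0b10000111, P5 = 0b10000100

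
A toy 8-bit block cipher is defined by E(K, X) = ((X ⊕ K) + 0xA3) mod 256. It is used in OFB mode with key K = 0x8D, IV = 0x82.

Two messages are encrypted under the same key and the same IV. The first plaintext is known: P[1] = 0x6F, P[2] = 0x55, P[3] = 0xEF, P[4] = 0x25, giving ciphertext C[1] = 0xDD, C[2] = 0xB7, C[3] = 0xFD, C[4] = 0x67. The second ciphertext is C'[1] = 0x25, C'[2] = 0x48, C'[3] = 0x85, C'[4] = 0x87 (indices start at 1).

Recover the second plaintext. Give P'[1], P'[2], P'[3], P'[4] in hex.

P'[1] = 0x97, P'[2] = 0xAA, P'[3] = 0x97, P'[4] = 0xC5

In OFB with a reused IV, both messages share the same keystream S_i, so C_i ⊕ C'_i = P_i ⊕ P'_i and thus P'_i = P_i ⊕ C_i ⊕ C'_i.
P'[1]: 0x6F ⊕ 0xDD ⊕ 0x25 = 0x97.
P'[2]: 0x55 ⊕ 0xB7 ⊕ 0x48 = 0xAA.
P'[3]: 0xEF ⊕ 0xFD ⊕ 0x85 = 0x97.
P'[4]: 0x25 ⊕ 0x67 ⊕ 0x87 = 0xC5.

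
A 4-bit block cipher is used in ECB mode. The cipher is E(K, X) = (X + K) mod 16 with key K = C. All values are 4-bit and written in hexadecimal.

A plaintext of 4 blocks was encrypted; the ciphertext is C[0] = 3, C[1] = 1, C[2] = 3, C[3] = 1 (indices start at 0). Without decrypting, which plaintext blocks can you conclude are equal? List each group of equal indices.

P[0] = P[2]; P[1] = P[3]

ECB encrypts each block independently with the same key, so equal ciphertext blocks imply equal plaintext blocks.
C[0] = C[2] = 3, so P[0] = P[2].
C[1] = C[3] = 1, so P[1] = P[3].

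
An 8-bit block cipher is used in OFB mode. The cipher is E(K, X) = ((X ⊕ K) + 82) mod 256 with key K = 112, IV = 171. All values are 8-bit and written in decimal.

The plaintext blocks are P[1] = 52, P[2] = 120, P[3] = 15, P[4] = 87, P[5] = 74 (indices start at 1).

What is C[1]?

C[1] = 25

OFB encryption: S_i = E(K, S_{i−1}) with S_{0} = IV; C_i = P_i ⊕ S_i.
C[1]: S = E(K, 171) = 45; 52 ⊕ 45 = 25.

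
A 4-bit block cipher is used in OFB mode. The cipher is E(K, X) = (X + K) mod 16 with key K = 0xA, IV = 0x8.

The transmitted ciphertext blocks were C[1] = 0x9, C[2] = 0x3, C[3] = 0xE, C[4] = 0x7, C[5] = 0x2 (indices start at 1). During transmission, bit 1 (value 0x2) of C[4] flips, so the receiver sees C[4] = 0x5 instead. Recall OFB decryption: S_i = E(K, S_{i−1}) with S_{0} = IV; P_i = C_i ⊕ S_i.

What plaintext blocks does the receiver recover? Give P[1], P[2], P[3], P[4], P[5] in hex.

Only C[4] changed, to 0x5. In OFB, a change in C_i flips the same bit in P_i only; the keystream is unaffected. Decrypting the received ciphertext:
P[1]: S = E(K, 0x8) = 0x2; 0x9 ⊕ 0x2 = 0xB.
P[2]: S = E(K, 0x2) = 0xC; 0x3 ⊕ 0xC = 0xF.
P[3]: S = E(K, 0xC) = 0x6; 0xE ⊕ 0x6 = 0x8.
P[4]: S = E(K, 0x6) = 0x0; 0x5 ⊕ 0x0 = 0x5.
P[5]: S = E(K, 0x0) = 0xA; 0x2 ⊕ 0xA = 0x8.
Blocks that differ from the original plaintext: P[4].

P[1] = 0xB, P[2] = 0xF, P[3] = 0x8, P[4] = 0x5, P[5] = 0x8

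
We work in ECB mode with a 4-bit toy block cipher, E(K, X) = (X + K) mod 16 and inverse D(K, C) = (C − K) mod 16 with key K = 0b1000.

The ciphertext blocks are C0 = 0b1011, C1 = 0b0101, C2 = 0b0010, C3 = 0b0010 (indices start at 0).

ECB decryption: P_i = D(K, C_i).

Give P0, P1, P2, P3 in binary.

P0: D(K, 0b1011) = 0b0011.
P1: D(K, 0b0101) = 0b1101.
P2: D(K, 0b0010) = 0b1010.
P3: D(K, 0b0010) = 0b1010.

P0 = 0b0011, P1 = 0b1101, P2 = 0b1010, P3 = 0b1010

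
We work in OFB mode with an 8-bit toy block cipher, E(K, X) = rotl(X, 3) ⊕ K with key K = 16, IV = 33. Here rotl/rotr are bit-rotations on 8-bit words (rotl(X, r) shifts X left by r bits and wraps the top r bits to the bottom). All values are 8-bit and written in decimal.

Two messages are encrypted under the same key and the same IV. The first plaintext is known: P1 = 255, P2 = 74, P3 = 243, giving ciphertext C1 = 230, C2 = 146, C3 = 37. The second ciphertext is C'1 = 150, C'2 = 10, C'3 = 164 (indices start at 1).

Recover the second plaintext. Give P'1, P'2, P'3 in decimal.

In OFB with a reused IV, both messages share the same keystream S_i, so C_i ⊕ C'_i = P_i ⊕ P'_i and thus P'_i = P_i ⊕ C_i ⊕ C'_i.
P'1: 255 ⊕ 230 ⊕ 150 = 143.
P'2: 74 ⊕ 146 ⊕ 10 = 210.
P'3: 243 ⊕ 37 ⊕ 164 = 114.

P'1 = 143, P'2 = 210, P'3 = 114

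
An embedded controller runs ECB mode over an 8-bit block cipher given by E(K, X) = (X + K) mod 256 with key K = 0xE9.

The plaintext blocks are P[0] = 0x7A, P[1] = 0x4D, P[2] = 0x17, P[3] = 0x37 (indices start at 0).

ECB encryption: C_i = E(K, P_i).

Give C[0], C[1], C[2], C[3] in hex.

C[0]: E(K, 0x7A) = 0x63.
C[1]: E(K, 0x4D) = 0x36.
C[2]: E(K, 0x17) = 0x00.
C[3]: E(K, 0x37) = 0x20.

C[0] = 0x63, C[1] = 0x36, C[2] = 0x00, C[3] = 0x20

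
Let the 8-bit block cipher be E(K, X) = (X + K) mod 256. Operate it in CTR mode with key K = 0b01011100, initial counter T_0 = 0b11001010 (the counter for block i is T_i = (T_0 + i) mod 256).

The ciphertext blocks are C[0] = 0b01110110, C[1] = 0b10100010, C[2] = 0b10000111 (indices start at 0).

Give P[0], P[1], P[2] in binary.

P[0] = 0b01010000, P[1] = 0b10000101, P[2] = 0b10101111

CTR decryption: S_i = E(K, T_i) where T_i is the counter for block i; P_i = C_i ⊕ S_i.
P[0]: T = 0b11001010, S = E(K, T) = 0b00100110; 0b01110110 ⊕ 0b00100110 = 0b01010000.
P[1]: T = 0b11001011, S = E(K, T) = 0b00100111; 0b10100010 ⊕ 0b00100111 = 0b10000101.
P[2]: T = 0b11001100, S = E(K, T) = 0b00101000; 0b10000111 ⊕ 0b00101000 = 0b10101111.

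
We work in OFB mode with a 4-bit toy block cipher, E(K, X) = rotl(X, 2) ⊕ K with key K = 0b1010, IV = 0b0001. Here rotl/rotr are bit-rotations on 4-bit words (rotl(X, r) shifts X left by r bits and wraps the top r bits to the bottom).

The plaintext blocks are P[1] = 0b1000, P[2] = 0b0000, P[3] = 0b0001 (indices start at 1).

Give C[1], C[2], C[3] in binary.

C[1] = 0b0110, C[2] = 0b0001, C[3] = 0b1111

OFB encryption: S_i = E(K, S_{i−1}) with S_{0} = IV; C_i = P_i ⊕ S_i.
C[1]: S = E(K, 0b0001) = 0b1110; 0b1000 ⊕ 0b1110 = 0b0110.
C[2]: S = E(K, 0b1110) = 0b0001; 0b0000 ⊕ 0b0001 = 0b0001.
C[3]: S = E(K, 0b0001) = 0b1110; 0b0001 ⊕ 0b1110 = 0b1111.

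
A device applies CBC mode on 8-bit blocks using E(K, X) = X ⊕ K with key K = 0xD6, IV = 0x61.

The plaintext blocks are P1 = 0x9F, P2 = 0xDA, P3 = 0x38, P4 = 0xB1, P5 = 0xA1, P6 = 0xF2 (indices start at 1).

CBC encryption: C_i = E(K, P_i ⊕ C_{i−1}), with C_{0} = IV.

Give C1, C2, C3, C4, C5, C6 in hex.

C1 = 0x28, C2 = 0x24, C3 = 0xCA, C4 = 0xAD, C5 = 0xDA, C6 = 0xFE

C1: P1 ⊕ 0x61 = 0xFE; E(K, 0xFE) = 0x28.
C2: P2 ⊕ 0x28 = 0xF2; E(K, 0xF2) = 0x24.
C3: P3 ⊕ 0x24 = 0x1C; E(K, 0x1C) = 0xCA.
C4: P4 ⊕ 0xCA = 0x7B; E(K, 0x7B) = 0xAD.
C5: P5 ⊕ 0xAD = 0x0C; E(K, 0x0C) = 0xDA.
C6: P6 ⊕ 0xDA = 0x28; E(K, 0x28) = 0xFE.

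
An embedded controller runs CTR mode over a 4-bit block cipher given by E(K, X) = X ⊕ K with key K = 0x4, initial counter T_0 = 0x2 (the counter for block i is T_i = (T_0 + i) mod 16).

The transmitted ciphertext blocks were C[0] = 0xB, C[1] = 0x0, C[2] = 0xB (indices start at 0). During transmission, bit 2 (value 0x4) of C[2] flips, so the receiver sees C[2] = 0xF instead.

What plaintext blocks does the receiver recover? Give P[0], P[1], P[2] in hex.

CTR decryption: S_i = E(K, T_i) where T_i is the counter for block i; P_i = C_i ⊕ S_i.
Only C[2] changed, to 0xF. In CTR, a change in C_i flips the same bit in P_i only; the keystream is unaffected. Decrypting the received ciphertext:
P[0]: T = 0x2, S = E(K, T) = 0x6; 0xB ⊕ 0x6 = 0xD.
P[1]: T = 0x3, S = E(K, T) = 0x7; 0x0 ⊕ 0x7 = 0x7.
P[2]: T = 0x4, S = E(K, T) = 0x0; 0xF ⊕ 0x0 = 0xF.
Blocks that differ from the original plaintext: P[2].

P[0] = 0xD, P[1] = 0x7, P[2] = 0xF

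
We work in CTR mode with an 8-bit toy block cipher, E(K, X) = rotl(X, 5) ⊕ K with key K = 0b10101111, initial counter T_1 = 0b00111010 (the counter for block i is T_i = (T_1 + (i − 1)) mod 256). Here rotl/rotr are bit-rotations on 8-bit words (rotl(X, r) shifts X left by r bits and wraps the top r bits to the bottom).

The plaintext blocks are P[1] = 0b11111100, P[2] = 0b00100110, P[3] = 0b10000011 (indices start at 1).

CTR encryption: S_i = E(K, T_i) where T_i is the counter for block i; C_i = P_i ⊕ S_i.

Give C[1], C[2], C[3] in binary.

C[1] = 0b00010100, C[2] = 0b11101110, C[3] = 0b10101011

C[1]: T = 0b00111010, S = E(K, T) = 0b11101000; 0b11111100 ⊕ 0b11101000 = 0b00010100.
C[2]: T = 0b00111011, S = E(K, T) = 0b11001000; 0b00100110 ⊕ 0b11001000 = 0b11101110.
C[3]: T = 0b00111100, S = E(K, T) = 0b00101000; 0b10000011 ⊕ 0b00101000 = 0b10101011.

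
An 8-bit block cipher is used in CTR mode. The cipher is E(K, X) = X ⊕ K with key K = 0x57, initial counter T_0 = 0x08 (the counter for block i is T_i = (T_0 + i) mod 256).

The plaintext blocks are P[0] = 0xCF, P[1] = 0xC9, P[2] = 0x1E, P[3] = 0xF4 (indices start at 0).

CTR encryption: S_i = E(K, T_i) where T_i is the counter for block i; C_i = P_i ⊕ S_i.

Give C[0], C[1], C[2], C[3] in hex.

C[0]: T = 0x08, S = E(K, T) = 0x5F; 0xCF ⊕ 0x5F = 0x90.
C[1]: T = 0x09, S = E(K, T) = 0x5E; 0xC9 ⊕ 0x5E = 0x97.
C[2]: T = 0x0A, S = E(K, T) = 0x5D; 0x1E ⊕ 0x5D = 0x43.
C[3]: T = 0x0B, S = E(K, T) = 0x5C; 0xF4 ⊕ 0x5C = 0xA8.

C[0] = 0x90, C[1] = 0x97, C[2] = 0x43, C[3] = 0xA8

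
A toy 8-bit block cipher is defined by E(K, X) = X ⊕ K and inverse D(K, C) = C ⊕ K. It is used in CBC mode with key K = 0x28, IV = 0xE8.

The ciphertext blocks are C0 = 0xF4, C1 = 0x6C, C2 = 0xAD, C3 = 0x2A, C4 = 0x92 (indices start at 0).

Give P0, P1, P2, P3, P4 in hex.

CBC decryption: P_i = D(K, C_i) ⊕ C_{i−1}, with C_{−1} = IV.
P0: D(K, 0xF4) = 0xDC; 0xDC ⊕ 0xE8 = 0x34.
P1: D(K, 0x6C) = 0x44; 0x44 ⊕ 0xF4 = 0xB0.
P2: D(K, 0xAD) = 0x85; 0x85 ⊕ 0x6C = 0xE9.
P3: D(K, 0x2A) = 0x02; 0x02 ⊕ 0xAD = 0xAF.
P4: D(K, 0x92) = 0xBA; 0xBA ⊕ 0x2A = 0x90.

P0 = 0x34, P1 = 0xB0, P2 = 0xE9, P3 = 0xAF, P4 = 0x90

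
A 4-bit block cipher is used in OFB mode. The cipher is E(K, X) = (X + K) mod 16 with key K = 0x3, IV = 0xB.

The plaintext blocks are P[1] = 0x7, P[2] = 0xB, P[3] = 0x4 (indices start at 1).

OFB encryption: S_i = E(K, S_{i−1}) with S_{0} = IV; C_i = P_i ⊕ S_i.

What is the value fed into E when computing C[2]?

0xE

C[1]: S = E(K, 0xB) = 0xE; 0x7 ⊕ 0xE = 0x9.
C[2]: S = E(K, 0xE) = 0x1; 0xB ⊕ 0x1 = 0xA.
So the input to E for block [2] is 0xE.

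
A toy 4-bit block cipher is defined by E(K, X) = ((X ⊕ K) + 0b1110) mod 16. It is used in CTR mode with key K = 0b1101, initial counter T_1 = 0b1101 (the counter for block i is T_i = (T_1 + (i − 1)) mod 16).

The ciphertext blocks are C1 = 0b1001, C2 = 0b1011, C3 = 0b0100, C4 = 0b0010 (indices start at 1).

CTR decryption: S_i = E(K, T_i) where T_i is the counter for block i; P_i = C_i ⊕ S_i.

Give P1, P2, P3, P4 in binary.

P1 = 0b0111, P2 = 0b1010, P3 = 0b0100, P4 = 0b1001

P1: T = 0b1101, S = E(K, T) = 0b1110; 0b1001 ⊕ 0b1110 = 0b0111.
P2: T = 0b1110, S = E(K, T) = 0b0001; 0b1011 ⊕ 0b0001 = 0b1010.
P3: T = 0b1111, S = E(K, T) = 0b0000; 0b0100 ⊕ 0b0000 = 0b0100.
P4: T = 0b0000, S = E(K, T) = 0b1011; 0b0010 ⊕ 0b1011 = 0b1001.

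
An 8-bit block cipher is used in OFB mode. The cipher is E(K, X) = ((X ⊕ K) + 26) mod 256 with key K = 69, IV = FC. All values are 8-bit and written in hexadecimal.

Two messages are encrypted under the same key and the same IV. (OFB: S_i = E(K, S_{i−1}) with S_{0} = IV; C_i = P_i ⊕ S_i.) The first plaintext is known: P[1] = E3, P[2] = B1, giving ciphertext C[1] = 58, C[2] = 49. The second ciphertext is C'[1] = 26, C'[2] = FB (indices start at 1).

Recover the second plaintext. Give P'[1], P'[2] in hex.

P'[1] = 9D, P'[2] = 03

In OFB with a reused IV, both messages share the same keystream S_i, so C_i ⊕ C'_i = P_i ⊕ P'_i and thus P'_i = P_i ⊕ C_i ⊕ C'_i.
P'[1]: E3 ⊕ 58 ⊕ 26 = 9D.
P'[2]: B1 ⊕ 49 ⊕ FB = 03.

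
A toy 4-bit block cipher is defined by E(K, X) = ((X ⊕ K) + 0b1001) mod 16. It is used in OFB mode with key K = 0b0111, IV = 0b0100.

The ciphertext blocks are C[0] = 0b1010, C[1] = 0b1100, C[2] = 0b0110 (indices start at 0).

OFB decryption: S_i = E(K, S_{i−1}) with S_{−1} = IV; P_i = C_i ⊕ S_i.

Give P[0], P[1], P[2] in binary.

P[0] = 0b0110, P[1] = 0b1000, P[2] = 0b1010

P[0]: S = E(K, 0b0100) = 0b1100; 0b1010 ⊕ 0b1100 = 0b0110.
P[1]: S = E(K, 0b1100) = 0b0100; 0b1100 ⊕ 0b0100 = 0b1000.
P[2]: S = E(K, 0b0100) = 0b1100; 0b0110 ⊕ 0b1100 = 0b1010.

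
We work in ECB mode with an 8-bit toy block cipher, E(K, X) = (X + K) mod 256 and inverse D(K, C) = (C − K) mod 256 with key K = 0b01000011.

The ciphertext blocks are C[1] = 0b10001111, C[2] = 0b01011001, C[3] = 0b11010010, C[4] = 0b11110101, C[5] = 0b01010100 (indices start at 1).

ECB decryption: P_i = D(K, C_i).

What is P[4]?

P[4]: D(K, 0b11110101) = 0b10110010.

P[4] = 0b10110010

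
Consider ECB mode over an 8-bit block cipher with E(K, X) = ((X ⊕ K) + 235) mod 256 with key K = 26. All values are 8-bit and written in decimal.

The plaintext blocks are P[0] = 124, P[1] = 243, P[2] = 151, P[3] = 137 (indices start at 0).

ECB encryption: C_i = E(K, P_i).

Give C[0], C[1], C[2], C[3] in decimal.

C[0]: E(K, 124) = 81.
C[1]: E(K, 243) = 212.
C[2]: E(K, 151) = 120.
C[3]: E(K, 137) = 126.

C[0] = 81, C[1] = 212, C[2] = 120, C[3] = 126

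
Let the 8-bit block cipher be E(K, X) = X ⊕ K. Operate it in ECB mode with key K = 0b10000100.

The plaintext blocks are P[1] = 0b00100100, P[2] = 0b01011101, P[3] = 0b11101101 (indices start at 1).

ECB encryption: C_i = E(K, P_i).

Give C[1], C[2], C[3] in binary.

C[1] = 0b10100000, C[2] = 0b11011001, C[3] = 0b01101001

C[1]: E(K, 0b00100100) = 0b10100000.
C[2]: E(K, 0b01011101) = 0b11011001.
C[3]: E(K, 0b11101101) = 0b01101001.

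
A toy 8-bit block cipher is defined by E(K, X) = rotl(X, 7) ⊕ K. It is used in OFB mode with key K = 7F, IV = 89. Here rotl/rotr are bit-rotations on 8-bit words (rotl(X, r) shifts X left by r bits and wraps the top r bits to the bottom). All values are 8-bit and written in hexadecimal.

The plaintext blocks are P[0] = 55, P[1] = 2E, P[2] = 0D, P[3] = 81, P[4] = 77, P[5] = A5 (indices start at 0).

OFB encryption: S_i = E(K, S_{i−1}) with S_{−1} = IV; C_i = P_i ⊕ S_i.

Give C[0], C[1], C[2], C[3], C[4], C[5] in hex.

C[0]: S = E(K, 89) = BB; 55 ⊕ BB = EE.
C[1]: S = E(K, BB) = A2; 2E ⊕ A2 = 8C.
C[2]: S = E(K, A2) = 2E; 0D ⊕ 2E = 23.
C[3]: S = E(K, 2E) = 68; 81 ⊕ 68 = E9.
C[4]: S = E(K, 68) = 4B; 77 ⊕ 4B = 3C.
C[5]: S = E(K, 4B) = DA; A5 ⊕ DA = 7F.

C[0] = EE, C[1] = 8C, C[2] = 23, C[3] = E9, C[4] = 3C, C[5] = 7F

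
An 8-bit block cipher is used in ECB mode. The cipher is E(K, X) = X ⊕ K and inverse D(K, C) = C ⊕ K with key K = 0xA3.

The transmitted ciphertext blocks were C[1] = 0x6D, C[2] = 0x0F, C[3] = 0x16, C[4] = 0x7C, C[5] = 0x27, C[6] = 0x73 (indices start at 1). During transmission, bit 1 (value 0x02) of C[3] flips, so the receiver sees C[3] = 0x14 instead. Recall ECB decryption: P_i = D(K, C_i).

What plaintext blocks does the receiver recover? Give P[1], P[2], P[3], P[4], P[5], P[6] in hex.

P[1] = 0xCE, P[2] = 0xAC, P[3] = 0xB7, P[4] = 0xDF, P[5] = 0x84, P[6] = 0xD0

Only C[3] changed, to 0x14. In ECB, a change in C_i affects only P_i. Decrypting the received ciphertext:
P[1]: D(K, 0x6D) = 0xCE.
P[2]: D(K, 0x0F) = 0xAC.
P[3]: D(K, 0x14) = 0xB7.
P[4]: D(K, 0x7C) = 0xDF.
P[5]: D(K, 0x27) = 0x84.
P[6]: D(K, 0x73) = 0xD0.
Blocks that differ from the original plaintext: P[3].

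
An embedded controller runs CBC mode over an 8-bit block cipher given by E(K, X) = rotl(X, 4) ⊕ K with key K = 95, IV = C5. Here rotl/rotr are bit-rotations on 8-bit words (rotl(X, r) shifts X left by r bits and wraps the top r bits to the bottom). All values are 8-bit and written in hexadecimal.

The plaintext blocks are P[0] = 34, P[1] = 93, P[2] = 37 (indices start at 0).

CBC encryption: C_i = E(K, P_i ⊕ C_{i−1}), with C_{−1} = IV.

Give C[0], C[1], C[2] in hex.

C[0]: P[0] ⊕ C5 = F1; E(K, F1) = 8A.
C[1]: P[1] ⊕ 8A = 19; E(K, 19) = 04.
C[2]: P[2] ⊕ 04 = 33; E(K, 33) = A6.

C[0] = 8A, C[1] = 04, C[2] = A6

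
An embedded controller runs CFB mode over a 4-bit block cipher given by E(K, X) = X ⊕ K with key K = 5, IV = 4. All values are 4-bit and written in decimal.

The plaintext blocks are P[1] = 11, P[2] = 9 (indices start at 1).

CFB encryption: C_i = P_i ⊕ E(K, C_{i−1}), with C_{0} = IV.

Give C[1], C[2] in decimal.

C[1] = 10, C[2] = 6

C[1]: E(K, 4) = 1; 11 ⊕ 1 = 10.
C[2]: E(K, 10) = 15; 9 ⊕ 15 = 6.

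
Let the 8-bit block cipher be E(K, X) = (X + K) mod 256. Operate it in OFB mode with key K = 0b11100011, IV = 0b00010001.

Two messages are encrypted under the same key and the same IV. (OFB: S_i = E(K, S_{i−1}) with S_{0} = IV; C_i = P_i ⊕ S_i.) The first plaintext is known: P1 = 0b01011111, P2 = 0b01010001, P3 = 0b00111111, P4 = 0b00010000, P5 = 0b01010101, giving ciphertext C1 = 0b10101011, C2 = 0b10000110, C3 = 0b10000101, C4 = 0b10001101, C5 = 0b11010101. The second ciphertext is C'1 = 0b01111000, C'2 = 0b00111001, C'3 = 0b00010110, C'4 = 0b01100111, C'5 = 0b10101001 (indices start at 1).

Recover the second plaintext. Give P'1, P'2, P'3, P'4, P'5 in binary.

In OFB with a reused IV, both messages share the same keystream S_i, so C_i ⊕ C'_i = P_i ⊕ P'_i and thus P'_i = P_i ⊕ C_i ⊕ C'_i.
P'1: 0b01011111 ⊕ 0b10101011 ⊕ 0b01111000 = 0b10001100.
P'2: 0b01010001 ⊕ 0b10000110 ⊕ 0b00111001 = 0b11101110.
P'3: 0b00111111 ⊕ 0b10000101 ⊕ 0b00010110 = 0b10101100.
P'4: 0b00010000 ⊕ 0b10001101 ⊕ 0b01100111 = 0b11111010.
P'5: 0b01010101 ⊕ 0b11010101 ⊕ 0b10101001 = 0b00101001.

P'1 = 0b10001100, P'2 = 0b11101110, P'3 = 0b10101100, P'4 = 0b11111010, P'5 = 0b00101001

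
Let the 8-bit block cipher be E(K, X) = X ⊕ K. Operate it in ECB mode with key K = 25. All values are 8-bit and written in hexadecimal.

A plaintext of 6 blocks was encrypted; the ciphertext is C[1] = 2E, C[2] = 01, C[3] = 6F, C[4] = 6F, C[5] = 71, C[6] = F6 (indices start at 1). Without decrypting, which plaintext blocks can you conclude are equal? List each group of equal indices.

ECB encrypts each block independently with the same key, so equal ciphertext blocks imply equal plaintext blocks.
C[3] = C[4] = 6F, so P[3] = P[4].

P[3] = P[4]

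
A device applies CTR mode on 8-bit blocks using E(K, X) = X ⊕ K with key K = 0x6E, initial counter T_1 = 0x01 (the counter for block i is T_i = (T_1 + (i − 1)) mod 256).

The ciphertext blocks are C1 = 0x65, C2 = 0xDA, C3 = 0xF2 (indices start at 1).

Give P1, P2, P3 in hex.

CTR decryption: S_i = E(K, T_i) where T_i is the counter for block i; P_i = C_i ⊕ S_i.
P1: T = 0x01, S = E(K, T) = 0x6F; 0x65 ⊕ 0x6F = 0x0A.
P2: T = 0x02, S = E(K, T) = 0x6C; 0xDA ⊕ 0x6C = 0xB6.
P3: T = 0x03, S = E(K, T) = 0x6D; 0xF2 ⊕ 0x6D = 0x9F.

P1 = 0x0A, P2 = 0xB6, P3 = 0x9F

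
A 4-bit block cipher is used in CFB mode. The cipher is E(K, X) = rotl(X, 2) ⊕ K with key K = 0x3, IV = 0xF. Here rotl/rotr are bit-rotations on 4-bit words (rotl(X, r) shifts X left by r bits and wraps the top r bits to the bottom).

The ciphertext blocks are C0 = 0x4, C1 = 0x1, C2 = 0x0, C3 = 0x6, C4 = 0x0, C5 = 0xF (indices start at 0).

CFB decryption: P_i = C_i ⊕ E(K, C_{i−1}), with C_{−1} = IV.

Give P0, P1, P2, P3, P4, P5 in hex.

P0: E(K, 0xF) = 0xC; 0x4 ⊕ 0xC = 0x8.
P1: E(K, 0x4) = 0x2; 0x1 ⊕ 0x2 = 0x3.
P2: E(K, 0x1) = 0x7; 0x0 ⊕ 0x7 = 0x7.
P3: E(K, 0x0) = 0x3; 0x6 ⊕ 0x3 = 0x5.
P4: E(K, 0x6) = 0xA; 0x0 ⊕ 0xA = 0xA.
P5: E(K, 0x0) = 0x3; 0xF ⊕ 0x3 = 0xC.

P0 = 0x8, P1 = 0x3, P2 = 0x7, P3 = 0x5, P4 = 0xA, P5 = 0xC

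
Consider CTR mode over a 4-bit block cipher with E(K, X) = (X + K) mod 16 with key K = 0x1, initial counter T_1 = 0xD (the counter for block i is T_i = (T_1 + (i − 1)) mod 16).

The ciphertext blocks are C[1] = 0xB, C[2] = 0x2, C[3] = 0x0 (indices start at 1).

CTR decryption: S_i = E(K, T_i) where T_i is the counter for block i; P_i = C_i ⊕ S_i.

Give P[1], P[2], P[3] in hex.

P[1]: T = 0xD, S = E(K, T) = 0xE; 0xB ⊕ 0xE = 0x5.
P[2]: T = 0xE, S = E(K, T) = 0xF; 0x2 ⊕ 0xF = 0xD.
P[3]: T = 0xF, S = E(K, T) = 0x0; 0x0 ⊕ 0x0 = 0x0.

P[1] = 0x5, P[2] = 0xD, P[3] = 0x0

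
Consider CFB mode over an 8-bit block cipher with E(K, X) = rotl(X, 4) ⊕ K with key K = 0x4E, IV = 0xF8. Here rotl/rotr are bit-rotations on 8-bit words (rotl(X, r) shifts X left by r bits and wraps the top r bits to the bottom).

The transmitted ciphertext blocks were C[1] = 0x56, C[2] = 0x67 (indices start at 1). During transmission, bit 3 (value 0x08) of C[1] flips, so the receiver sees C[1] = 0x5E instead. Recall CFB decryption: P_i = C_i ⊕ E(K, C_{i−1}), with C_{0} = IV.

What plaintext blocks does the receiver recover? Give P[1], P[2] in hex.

P[1] = 0x9F, P[2] = 0xCC

Only C[1] changed, to 0x5E. In CFB, a change in C_i flips the same bit in P_i and garbles P_{i+1}. Decrypting the received ciphertext:
P[1]: E(K, 0xF8) = 0xC1; 0x5E ⊕ 0xC1 = 0x9F.
P[2]: E(K, 0x5E) = 0xAB; 0x67 ⊕ 0xAB = 0xCC.
Blocks that differ from the original plaintext: P[1], P[2].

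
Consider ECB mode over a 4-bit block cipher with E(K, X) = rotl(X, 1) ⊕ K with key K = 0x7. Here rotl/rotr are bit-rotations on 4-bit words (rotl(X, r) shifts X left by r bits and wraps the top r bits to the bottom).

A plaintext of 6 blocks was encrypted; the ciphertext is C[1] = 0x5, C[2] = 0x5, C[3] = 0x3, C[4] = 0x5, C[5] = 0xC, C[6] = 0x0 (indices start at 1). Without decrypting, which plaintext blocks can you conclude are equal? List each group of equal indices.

ECB encrypts each block independently with the same key, so equal ciphertext blocks imply equal plaintext blocks.
C[1] = C[2] = C[4] = 0x5, so P[1] = P[2] = P[4].

P[1] = P[2] = P[4]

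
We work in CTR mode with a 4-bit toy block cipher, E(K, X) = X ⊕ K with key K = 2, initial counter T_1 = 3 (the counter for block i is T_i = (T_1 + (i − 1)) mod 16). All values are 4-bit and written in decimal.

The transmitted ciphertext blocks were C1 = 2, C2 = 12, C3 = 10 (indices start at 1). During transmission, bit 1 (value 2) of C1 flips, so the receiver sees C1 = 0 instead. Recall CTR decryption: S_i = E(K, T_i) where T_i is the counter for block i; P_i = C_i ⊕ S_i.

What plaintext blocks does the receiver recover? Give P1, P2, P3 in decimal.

P1 = 1, P2 = 10, P3 = 13

Only C1 changed, to 0. In CTR, a change in C_i flips the same bit in P_i only; the keystream is unaffected. Decrypting the received ciphertext:
P1: T = 3, S = E(K, T) = 1; 0 ⊕ 1 = 1.
P2: T = 4, S = E(K, T) = 6; 12 ⊕ 6 = 10.
P3: T = 5, S = E(K, T) = 7; 10 ⊕ 7 = 13.
Blocks that differ from the original plaintext: P1.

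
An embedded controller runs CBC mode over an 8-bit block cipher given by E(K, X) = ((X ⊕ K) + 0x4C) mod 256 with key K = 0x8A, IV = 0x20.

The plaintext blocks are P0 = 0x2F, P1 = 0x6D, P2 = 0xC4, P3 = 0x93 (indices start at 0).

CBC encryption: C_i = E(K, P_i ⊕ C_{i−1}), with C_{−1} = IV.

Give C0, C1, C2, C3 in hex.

C0: P0 ⊕ 0x20 = 0x0F; E(K, 0x0F) = 0xD1.
C1: P1 ⊕ 0xD1 = 0xBC; E(K, 0xBC) = 0x82.
C2: P2 ⊕ 0x82 = 0x46; E(K, 0x46) = 0x18.
C3: P3 ⊕ 0x18 = 0x8B; E(K, 0x8B) = 0x4D.

C0 = 0xD1, C1 = 0x82, C2 = 0x18, C3 = 0x4D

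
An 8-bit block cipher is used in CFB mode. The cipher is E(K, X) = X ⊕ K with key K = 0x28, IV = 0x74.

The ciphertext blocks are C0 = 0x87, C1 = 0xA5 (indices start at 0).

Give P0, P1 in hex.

P0 = 0xDB, P1 = 0x0A

CFB decryption: P_i = C_i ⊕ E(K, C_{i−1}), with C_{−1} = IV.
P0: E(K, 0x74) = 0x5C; 0x87 ⊕ 0x5C = 0xDB.
P1: E(K, 0x87) = 0xAF; 0xA5 ⊕ 0xAF = 0x0A.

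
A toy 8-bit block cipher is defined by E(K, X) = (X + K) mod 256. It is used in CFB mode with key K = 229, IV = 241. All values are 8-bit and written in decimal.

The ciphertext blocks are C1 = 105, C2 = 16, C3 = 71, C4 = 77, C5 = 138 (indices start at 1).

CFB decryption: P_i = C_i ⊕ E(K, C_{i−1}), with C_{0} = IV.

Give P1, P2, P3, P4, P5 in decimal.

P1: E(K, 241) = 214; 105 ⊕ 214 = 191.
P2: E(K, 105) = 78; 16 ⊕ 78 = 94.
P3: E(K, 16) = 245; 71 ⊕ 245 = 178.
P4: E(K, 71) = 44; 77 ⊕ 44 = 97.
P5: E(K, 77) = 50; 138 ⊕ 50 = 184.

P1 = 191, P2 = 94, P3 = 178, P4 = 97, P5 = 184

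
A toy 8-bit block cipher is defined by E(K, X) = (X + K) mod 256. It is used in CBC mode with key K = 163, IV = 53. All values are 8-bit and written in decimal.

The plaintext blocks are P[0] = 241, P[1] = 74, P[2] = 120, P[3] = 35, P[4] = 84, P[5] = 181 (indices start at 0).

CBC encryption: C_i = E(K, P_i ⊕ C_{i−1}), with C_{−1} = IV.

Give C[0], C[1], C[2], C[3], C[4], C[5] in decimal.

C[0]: P[0] ⊕ 53 = 196; E(K, 196) = 103.
C[1]: P[1] ⊕ 103 = 45; E(K, 45) = 208.
C[2]: P[2] ⊕ 208 = 168; E(K, 168) = 75.
C[3]: P[3] ⊕ 75 = 104; E(K, 104) = 11.
C[4]: P[4] ⊕ 11 = 95; E(K, 95) = 2.
C[5]: P[5] ⊕ 2 = 183; E(K, 183) = 90.

C[0] = 103, C[1] = 208, C[2] = 75, C[3] = 11, C[4] = 2, C[5] = 90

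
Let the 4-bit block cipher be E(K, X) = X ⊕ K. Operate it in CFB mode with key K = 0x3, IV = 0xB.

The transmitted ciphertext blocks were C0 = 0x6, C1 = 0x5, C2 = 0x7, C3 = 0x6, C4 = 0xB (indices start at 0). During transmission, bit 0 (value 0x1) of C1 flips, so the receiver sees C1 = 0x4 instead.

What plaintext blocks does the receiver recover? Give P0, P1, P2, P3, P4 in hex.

P0 = 0xE, P1 = 0x1, P2 = 0x0, P3 = 0x2, P4 = 0xE

CFB decryption: P_i = C_i ⊕ E(K, C_{i−1}), with C_{−1} = IV.
Only C1 changed, to 0x4. In CFB, a change in C_i flips the same bit in P_i and garbles P_{i+1}. Decrypting the received ciphertext:
P0: E(K, 0xB) = 0x8; 0x6 ⊕ 0x8 = 0xE.
P1: E(K, 0x6) = 0x5; 0x4 ⊕ 0x5 = 0x1.
P2: E(K, 0x4) = 0x7; 0x7 ⊕ 0x7 = 0x0.
P3: E(K, 0x7) = 0x4; 0x6 ⊕ 0x4 = 0x2.
P4: E(K, 0x6) = 0x5; 0xB ⊕ 0x5 = 0xE.
Blocks that differ from the original plaintext: P1, P2.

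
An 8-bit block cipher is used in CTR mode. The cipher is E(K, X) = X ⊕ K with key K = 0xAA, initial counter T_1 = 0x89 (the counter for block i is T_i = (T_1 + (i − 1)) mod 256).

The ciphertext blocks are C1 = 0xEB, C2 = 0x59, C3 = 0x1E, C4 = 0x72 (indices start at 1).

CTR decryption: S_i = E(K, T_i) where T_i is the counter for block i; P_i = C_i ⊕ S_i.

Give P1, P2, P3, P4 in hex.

P1: T = 0x89, S = E(K, T) = 0x23; 0xEB ⊕ 0x23 = 0xC8.
P2: T = 0x8A, S = E(K, T) = 0x20; 0x59 ⊕ 0x20 = 0x79.
P3: T = 0x8B, S = E(K, T) = 0x21; 0x1E ⊕ 0x21 = 0x3F.
P4: T = 0x8C, S = E(K, T) = 0x26; 0x72 ⊕ 0x26 = 0x54.

P1 = 0xC8, P2 = 0x79, P3 = 0x3F, P4 = 0x54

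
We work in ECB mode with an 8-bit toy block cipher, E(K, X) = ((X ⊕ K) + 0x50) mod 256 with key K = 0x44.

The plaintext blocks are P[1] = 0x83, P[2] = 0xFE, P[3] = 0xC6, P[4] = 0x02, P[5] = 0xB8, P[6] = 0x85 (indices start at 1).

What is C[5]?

ECB encryption: C_i = E(K, P_i).
C[5]: E(K, 0xB8) = 0x4C.

C[5] = 0x4C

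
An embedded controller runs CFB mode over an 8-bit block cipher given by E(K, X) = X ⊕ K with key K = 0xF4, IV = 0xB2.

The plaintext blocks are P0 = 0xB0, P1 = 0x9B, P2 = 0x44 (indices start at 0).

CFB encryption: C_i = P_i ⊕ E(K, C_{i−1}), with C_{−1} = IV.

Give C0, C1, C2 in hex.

C0: E(K, 0xB2) = 0x46; 0xB0 ⊕ 0x46 = 0xF6.
C1: E(K, 0xF6) = 0x02; 0x9B ⊕ 0x02 = 0x99.
C2: E(K, 0x99) = 0x6D; 0x44 ⊕ 0x6D = 0x29.

C0 = 0xF6, C1 = 0x99, C2 = 0x29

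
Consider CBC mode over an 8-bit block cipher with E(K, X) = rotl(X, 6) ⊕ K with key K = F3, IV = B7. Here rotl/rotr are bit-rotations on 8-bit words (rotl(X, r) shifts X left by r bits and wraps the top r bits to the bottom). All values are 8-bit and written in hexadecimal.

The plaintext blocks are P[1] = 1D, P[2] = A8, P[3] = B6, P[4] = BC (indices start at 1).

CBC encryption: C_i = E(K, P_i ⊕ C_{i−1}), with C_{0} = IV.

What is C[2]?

C[1]: P[1] ⊕ B7 = AA; E(K, AA) = 59.
C[2]: P[2] ⊕ 59 = F1; E(K, F1) = 8F.

C[2] = 8F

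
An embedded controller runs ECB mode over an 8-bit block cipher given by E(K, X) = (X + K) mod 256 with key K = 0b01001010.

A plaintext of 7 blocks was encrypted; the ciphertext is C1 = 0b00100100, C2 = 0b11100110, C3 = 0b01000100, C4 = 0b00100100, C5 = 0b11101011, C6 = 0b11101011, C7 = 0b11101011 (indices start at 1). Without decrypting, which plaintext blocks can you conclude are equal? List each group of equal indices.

P1 = P4; P5 = P6 = P7

ECB encrypts each block independently with the same key, so equal ciphertext blocks imply equal plaintext blocks.
C1 = C4 = 0b00100100, so P1 = P4.
C5 = C6 = C7 = 0b11101011, so P5 = P6 = P7.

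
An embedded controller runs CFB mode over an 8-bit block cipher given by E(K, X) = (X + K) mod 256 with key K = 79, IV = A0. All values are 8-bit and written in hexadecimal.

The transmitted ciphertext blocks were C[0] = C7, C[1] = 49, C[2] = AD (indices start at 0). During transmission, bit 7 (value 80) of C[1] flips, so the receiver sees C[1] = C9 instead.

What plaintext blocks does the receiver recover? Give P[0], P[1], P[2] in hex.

P[0] = DE, P[1] = 89, P[2] = EF

CFB decryption: P_i = C_i ⊕ E(K, C_{i−1}), with C_{−1} = IV.
Only C[1] changed, to C9. In CFB, a change in C_i flips the same bit in P_i and garbles P_{i+1}. Decrypting the received ciphertext:
P[0]: E(K, A0) = 19; C7 ⊕ 19 = DE.
P[1]: E(K, C7) = 40; C9 ⊕ 40 = 89.
P[2]: E(K, C9) = 42; AD ⊕ 42 = EF.
Blocks that differ from the original plaintext: P[1], P[2].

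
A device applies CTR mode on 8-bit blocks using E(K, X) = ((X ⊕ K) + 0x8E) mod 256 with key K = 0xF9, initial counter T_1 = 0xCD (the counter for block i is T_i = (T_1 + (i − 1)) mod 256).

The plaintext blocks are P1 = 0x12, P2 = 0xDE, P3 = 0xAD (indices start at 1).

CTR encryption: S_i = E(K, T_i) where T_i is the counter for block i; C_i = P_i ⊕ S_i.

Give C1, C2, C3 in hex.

C1 = 0xD0, C2 = 0x1B, C3 = 0x69

C1: T = 0xCD, S = E(K, T) = 0xC2; 0x12 ⊕ 0xC2 = 0xD0.
C2: T = 0xCE, S = E(K, T) = 0xC5; 0xDE ⊕ 0xC5 = 0x1B.
C3: T = 0xCF, S = E(K, T) = 0xC4; 0xAD ⊕ 0xC4 = 0x69.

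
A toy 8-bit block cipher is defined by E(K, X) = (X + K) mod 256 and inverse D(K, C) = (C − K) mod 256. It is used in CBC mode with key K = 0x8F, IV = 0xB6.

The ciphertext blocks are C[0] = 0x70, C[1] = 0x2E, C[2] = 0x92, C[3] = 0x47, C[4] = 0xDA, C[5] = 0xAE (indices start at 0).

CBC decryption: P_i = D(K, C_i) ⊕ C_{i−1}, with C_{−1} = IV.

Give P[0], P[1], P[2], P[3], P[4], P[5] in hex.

P[0]: D(K, 0x70) = 0xE1; 0xE1 ⊕ 0xB6 = 0x57.
P[1]: D(K, 0x2E) = 0x9F; 0x9F ⊕ 0x70 = 0xEF.
P[2]: D(K, 0x92) = 0x03; 0x03 ⊕ 0x2E = 0x2D.
P[3]: D(K, 0x47) = 0xB8; 0xB8 ⊕ 0x92 = 0x2A.
P[4]: D(K, 0xDA) = 0x4B; 0x4B ⊕ 0x47 = 0x0C.
P[5]: D(K, 0xAE) = 0x1F; 0x1F ⊕ 0xDA = 0xC5.

P[0] = 0x57, P[1] = 0xEF, P[2] = 0x2D, P[3] = 0x2A, P[4] = 0x0C, P[5] = 0xC5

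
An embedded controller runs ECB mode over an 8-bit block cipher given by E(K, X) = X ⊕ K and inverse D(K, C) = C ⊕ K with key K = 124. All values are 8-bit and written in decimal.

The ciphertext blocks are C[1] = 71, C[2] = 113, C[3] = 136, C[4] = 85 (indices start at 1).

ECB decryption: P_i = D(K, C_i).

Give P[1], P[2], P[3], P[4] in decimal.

P[1] = 59, P[2] = 13, P[3] = 244, P[4] = 41

P[1]: D(K, 71) = 59.
P[2]: D(K, 113) = 13.
P[3]: D(K, 136) = 244.
P[4]: D(K, 85) = 41.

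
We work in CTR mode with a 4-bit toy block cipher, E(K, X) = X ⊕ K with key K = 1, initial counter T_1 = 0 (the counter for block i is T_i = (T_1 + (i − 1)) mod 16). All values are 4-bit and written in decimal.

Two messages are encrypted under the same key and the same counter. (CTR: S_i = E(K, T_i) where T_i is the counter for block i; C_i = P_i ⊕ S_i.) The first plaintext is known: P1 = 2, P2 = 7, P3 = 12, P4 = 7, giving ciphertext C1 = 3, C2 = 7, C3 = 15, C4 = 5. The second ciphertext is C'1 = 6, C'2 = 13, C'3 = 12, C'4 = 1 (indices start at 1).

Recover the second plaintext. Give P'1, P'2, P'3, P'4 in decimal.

P'1 = 7, P'2 = 13, P'3 = 15, P'4 = 3

In CTR with a reused counter, both messages share the same keystream S_i, so C_i ⊕ C'_i = P_i ⊕ P'_i and thus P'_i = P_i ⊕ C_i ⊕ C'_i.
P'1: 2 ⊕ 3 ⊕ 6 = 7.
P'2: 7 ⊕ 7 ⊕ 13 = 13.
P'3: 12 ⊕ 15 ⊕ 12 = 15.
P'4: 7 ⊕ 5 ⊕ 1 = 3.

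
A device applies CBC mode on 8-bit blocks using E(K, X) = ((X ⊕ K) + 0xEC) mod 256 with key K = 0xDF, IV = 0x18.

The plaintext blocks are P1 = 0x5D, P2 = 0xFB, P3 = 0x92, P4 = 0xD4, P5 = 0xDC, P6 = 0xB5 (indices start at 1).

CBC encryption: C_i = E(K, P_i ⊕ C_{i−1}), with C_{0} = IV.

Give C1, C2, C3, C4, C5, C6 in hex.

C1: P1 ⊕ 0x18 = 0x45; E(K, 0x45) = 0x86.
C2: P2 ⊕ 0x86 = 0x7D; E(K, 0x7D) = 0x8E.
C3: P3 ⊕ 0x8E = 0x1C; E(K, 0x1C) = 0xAF.
C4: P4 ⊕ 0xAF = 0x7B; E(K, 0x7B) = 0x90.
C5: P5 ⊕ 0x90 = 0x4C; E(K, 0x4C) = 0x7F.
C6: P6 ⊕ 0x7F = 0xCA; E(K, 0xCA) = 0x01.

C1 = 0x86, C2 = 0x8E, C3 = 0xAF, C4 = 0x90, C5 = 0x7F, C6 = 0x01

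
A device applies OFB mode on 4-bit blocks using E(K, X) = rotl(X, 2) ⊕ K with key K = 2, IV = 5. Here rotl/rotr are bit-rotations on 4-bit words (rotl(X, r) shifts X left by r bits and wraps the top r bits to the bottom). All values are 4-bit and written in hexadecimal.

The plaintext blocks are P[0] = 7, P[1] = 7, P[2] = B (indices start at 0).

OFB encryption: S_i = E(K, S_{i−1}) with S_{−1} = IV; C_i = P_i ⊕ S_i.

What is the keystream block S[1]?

F

C[0]: S = E(K, 5) = 7; 7 ⊕ 7 = 0.
C[1]: S = E(K, 7) = F; 7 ⊕ F = 8.
So S[1] = F.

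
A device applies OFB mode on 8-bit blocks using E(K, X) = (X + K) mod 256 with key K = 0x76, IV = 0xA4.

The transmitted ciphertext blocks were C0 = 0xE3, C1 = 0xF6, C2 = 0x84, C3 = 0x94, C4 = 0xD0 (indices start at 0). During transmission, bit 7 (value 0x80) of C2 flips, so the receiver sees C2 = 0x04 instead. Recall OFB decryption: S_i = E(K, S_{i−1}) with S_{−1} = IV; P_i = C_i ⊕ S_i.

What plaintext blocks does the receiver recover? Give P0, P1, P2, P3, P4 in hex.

Only C2 changed, to 0x04. In OFB, a change in C_i flips the same bit in P_i only; the keystream is unaffected. Decrypting the received ciphertext:
P0: S = E(K, 0xA4) = 0x1A; 0xE3 ⊕ 0x1A = 0xF9.
P1: S = E(K, 0x1A) = 0x90; 0xF6 ⊕ 0x90 = 0x66.
P2: S = E(K, 0x90) = 0x06; 0x04 ⊕ 0x06 = 0x02.
P3: S = E(K, 0x06) = 0x7C; 0x94 ⊕ 0x7C = 0xE8.
P4: S = E(K, 0x7C) = 0xF2; 0xD0 ⊕ 0xF2 = 0x22.
Blocks that differ from the original plaintext: P2.

P0 = 0xF9, P1 = 0x66, P2 = 0x02, P3 = 0xE8, P4 = 0x22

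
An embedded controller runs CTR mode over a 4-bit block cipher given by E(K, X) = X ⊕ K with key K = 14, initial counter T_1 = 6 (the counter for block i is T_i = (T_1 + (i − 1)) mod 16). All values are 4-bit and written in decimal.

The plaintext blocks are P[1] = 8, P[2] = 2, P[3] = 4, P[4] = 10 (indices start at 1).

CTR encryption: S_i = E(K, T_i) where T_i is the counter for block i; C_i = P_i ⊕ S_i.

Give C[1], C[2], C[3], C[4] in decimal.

C[1]: T = 6, S = E(K, T) = 8; 8 ⊕ 8 = 0.
C[2]: T = 7, S = E(K, T) = 9; 2 ⊕ 9 = 11.
C[3]: T = 8, S = E(K, T) = 6; 4 ⊕ 6 = 2.
C[4]: T = 9, S = E(K, T) = 7; 10 ⊕ 7 = 13.

C[1] = 0, C[2] = 11, C[3] = 2, C[4] = 13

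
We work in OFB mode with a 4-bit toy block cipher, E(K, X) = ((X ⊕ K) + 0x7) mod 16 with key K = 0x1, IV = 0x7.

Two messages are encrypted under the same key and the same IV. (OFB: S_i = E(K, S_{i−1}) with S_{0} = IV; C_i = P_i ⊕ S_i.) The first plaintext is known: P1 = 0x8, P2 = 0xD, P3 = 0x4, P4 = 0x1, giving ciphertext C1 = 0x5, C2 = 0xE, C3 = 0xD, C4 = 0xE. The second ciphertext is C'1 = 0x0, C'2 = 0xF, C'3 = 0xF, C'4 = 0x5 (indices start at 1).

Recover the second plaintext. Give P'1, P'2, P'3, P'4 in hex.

In OFB with a reused IV, both messages share the same keystream S_i, so C_i ⊕ C'_i = P_i ⊕ P'_i and thus P'_i = P_i ⊕ C_i ⊕ C'_i.
P'1: 0x8 ⊕ 0x5 ⊕ 0x0 = 0xD.
P'2: 0xD ⊕ 0xE ⊕ 0xF = 0xC.
P'3: 0x4 ⊕ 0xD ⊕ 0xF = 0x6.
P'4: 0x1 ⊕ 0xE ⊕ 0x5 = 0xA.

P'1 = 0xD, P'2 = 0xC, P'3 = 0x6, P'4 = 0xA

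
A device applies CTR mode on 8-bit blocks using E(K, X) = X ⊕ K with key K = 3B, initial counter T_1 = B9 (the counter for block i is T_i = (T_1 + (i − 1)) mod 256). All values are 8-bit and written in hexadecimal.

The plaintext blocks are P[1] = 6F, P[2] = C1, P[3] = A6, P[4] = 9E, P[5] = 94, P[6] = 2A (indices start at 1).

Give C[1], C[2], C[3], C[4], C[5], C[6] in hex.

CTR encryption: S_i = E(K, T_i) where T_i is the counter for block i; C_i = P_i ⊕ S_i.
C[1]: T = B9, S = E(K, T) = 82; 6F ⊕ 82 = ED.
C[2]: T = BA, S = E(K, T) = 81; C1 ⊕ 81 = 40.
C[3]: T = BB, S = E(K, T) = 80; A6 ⊕ 80 = 26.
C[4]: T = BC, S = E(K, T) = 87; 9E ⊕ 87 = 19.
C[5]: T = BD, S = E(K, T) = 86; 94 ⊕ 86 = 12.
C[6]: T = BE, S = E(K, T) = 85; 2A ⊕ 85 = AF.

C[1] = ED, C[2] = 40, C[3] = 26, C[4] = 19, C[5] = 12, C[6] = AF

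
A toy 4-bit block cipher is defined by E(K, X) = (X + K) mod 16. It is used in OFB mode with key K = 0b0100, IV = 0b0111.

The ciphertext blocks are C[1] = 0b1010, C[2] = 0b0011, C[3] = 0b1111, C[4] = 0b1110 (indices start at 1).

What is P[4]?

OFB decryption: S_i = E(K, S_{i−1}) with S_{0} = IV; P_i = C_i ⊕ S_i.
P[1]: S = E(K, 0b0111) = 0b1011; 0b1010 ⊕ 0b1011 = 0b0001.
P[2]: S = E(K, 0b1011) = 0b1111; 0b0011 ⊕ 0b1111 = 0b1100.
P[3]: S = E(K, 0b1111) = 0b0011; 0b1111 ⊕ 0b0011 = 0b1100.
P[4]: S = E(K, 0b0011) = 0b0111; 0b1110 ⊕ 0b0111 = 0b1001.

P[4] = 0b1001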